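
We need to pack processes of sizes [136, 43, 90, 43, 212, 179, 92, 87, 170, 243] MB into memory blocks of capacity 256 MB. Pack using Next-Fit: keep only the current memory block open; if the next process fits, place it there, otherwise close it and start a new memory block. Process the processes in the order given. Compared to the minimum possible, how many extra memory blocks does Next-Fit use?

1

Next-Fit: [136,43] [90,43] [212] [179] [92,87] [170] [243] → 7 memory blocks.
Total size 1295 MB; any packing needs at least ⌈1295/256⌉ = 6 memory blocks.
An optimal packing achieves that bound: [243] [212,43] [179,43] [170] [136,92] [90,87] → 6 memory blocks.
Excess: 7 − 6 = 1.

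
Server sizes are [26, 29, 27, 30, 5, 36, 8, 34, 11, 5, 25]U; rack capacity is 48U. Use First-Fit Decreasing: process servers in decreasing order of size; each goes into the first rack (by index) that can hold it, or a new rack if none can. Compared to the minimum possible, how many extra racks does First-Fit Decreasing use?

0

First-Fit Decreasing: [36,11] [34,8,5] [30,5] [29] [27] [26] [25] → 7 racks.
7 servers exceed 24U (half the capacity), and no two of those can share a rack, so at least 7 racks are needed.
So 7 is already optimal.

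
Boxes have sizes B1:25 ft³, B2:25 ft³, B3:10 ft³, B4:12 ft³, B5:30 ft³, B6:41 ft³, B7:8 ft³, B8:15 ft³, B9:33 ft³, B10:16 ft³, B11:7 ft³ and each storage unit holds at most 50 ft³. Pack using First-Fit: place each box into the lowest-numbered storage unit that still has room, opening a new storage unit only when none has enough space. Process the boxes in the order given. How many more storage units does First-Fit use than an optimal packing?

0

First-Fit: [25,25] [10,12,8,15] [30,16] [41,7] [33] → 5 storage units.
Total size 222 ft³; any packing needs at least ⌈222/50⌉ = 5 storage units.
So 5 is already optimal.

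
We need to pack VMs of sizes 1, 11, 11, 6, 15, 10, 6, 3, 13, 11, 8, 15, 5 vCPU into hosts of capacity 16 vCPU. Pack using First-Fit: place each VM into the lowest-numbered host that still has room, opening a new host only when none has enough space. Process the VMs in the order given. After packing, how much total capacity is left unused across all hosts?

13

Put 1 vCPU in host 1; 15 vCPU remain.
Put 11 vCPU in host 1; 4 vCPU remain.
Put 11 vCPU in host 2; 5 vCPU remain.
Put 6 vCPU in host 3; 10 vCPU remain.
Put 15 vCPU in host 4; 1 vCPU remain.
Put 10 vCPU in host 3; 0 vCPU remain.
Put 6 vCPU in host 5; 10 vCPU remain.
Put 3 vCPU in host 1; 1 vCPU remain.
Put 13 vCPU in host 6; 3 vCPU remain.
Put 11 vCPU in host 7; 5 vCPU remain.
Put 8 vCPU in host 5; 2 vCPU remain.
Put 15 vCPU in host 8; 1 vCPU remain.
Put 5 vCPU in host 2; 0 vCPU remain.
8 hosts × 16 vCPU = 128 vCPU; used 115 vCPU; unused 13 vCPU.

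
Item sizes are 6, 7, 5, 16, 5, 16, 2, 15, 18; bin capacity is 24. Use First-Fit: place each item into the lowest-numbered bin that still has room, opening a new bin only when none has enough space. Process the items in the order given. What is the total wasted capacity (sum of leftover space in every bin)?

30

Put 6 in bin 1; 18 remain.
Put 7 in bin 1; 11 remain.
Put 5 in bin 1; 6 remain.
Put 16 in bin 2; 8 remain.
Put 5 in bin 1; 1 remain.
Put 16 in bin 3; 8 remain.
Put 2 in bin 2; 6 remain.
Put 15 in bin 4; 9 remain.
Put 18 in bin 5; 6 remain.
5 bins × 24 = 120; used 90; unused 30.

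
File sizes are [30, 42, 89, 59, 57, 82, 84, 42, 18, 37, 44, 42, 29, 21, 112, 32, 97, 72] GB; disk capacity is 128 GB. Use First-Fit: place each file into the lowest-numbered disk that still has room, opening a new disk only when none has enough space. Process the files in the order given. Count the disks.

9

30 GB → disk 1 (remaining 98 GB)
42 GB → disk 1 (remaining 56 GB)
89 GB → disk 2 (remaining 39 GB)
59 GB → disk 3 (remaining 69 GB)
57 GB → disk 3 (remaining 12 GB)
82 GB → disk 4 (remaining 46 GB)
84 GB → disk 5 (remaining 44 GB)
42 GB → disk 1 (remaining 14 GB)
18 GB → disk 2 (remaining 21 GB)
37 GB → disk 4 (remaining 9 GB)
44 GB → disk 5 (remaining 0 GB)
42 GB → disk 6 (remaining 86 GB)
29 GB → disk 6 (remaining 57 GB)
21 GB → disk 2 (remaining 0 GB)
112 GB → disk 7 (remaining 16 GB)
32 GB → disk 6 (remaining 25 GB)
97 GB → disk 8 (remaining 31 GB)
72 GB → disk 9 (remaining 56 GB)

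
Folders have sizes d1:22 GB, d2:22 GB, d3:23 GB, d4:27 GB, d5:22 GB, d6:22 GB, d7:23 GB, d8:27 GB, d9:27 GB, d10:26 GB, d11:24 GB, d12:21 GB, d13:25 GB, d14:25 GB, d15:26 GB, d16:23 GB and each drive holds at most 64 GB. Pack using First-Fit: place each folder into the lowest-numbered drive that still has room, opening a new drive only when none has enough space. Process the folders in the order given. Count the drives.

drive 1: place d1 (22 GB), 42 GB left
drive 1: place d2 (22 GB), 20 GB left
drive 2: place d3 (23 GB), 41 GB left
drive 2: place d4 (27 GB), 14 GB left
drive 3: place d5 (22 GB), 42 GB left
drive 3: place d6 (22 GB), 20 GB left
drive 4: place d7 (23 GB), 41 GB left
drive 4: place d8 (27 GB), 14 GB left
drive 5: place d9 (27 GB), 37 GB left
drive 5: place d10 (26 GB), 11 GB left
drive 6: place d11 (24 GB), 40 GB left
drive 6: place d12 (21 GB), 19 GB left
drive 7: place d13 (25 GB), 39 GB left
drive 7: place d14 (25 GB), 14 GB left
drive 8: place d15 (26 GB), 38 GB left
drive 8: place d16 (23 GB), 15 GB left
Final drives: [22,22] [23,27] [22,22] [23,27] [27,26] [24,21] [25,25] [26,23].

8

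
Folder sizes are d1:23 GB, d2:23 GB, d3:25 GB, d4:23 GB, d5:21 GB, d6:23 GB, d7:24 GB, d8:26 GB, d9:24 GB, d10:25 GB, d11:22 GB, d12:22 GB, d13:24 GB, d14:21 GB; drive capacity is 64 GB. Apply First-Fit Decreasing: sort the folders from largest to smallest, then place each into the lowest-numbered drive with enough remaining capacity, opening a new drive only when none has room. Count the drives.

Sorted descending: 26, 25, 25, 24, 24, 24, 23, 23, 23, 23, 22, 22, 21, 21.
26 GB → drive 1 (remaining 38 GB)
25 GB → drive 1 (remaining 13 GB)
25 GB → drive 2 (remaining 39 GB)
24 GB → drive 2 (remaining 15 GB)
24 GB → drive 3 (remaining 40 GB)
24 GB → drive 3 (remaining 16 GB)
23 GB → drive 4 (remaining 41 GB)
23 GB → drive 4 (remaining 18 GB)
23 GB → drive 5 (remaining 41 GB)
23 GB → drive 5 (remaining 18 GB)
22 GB → drive 6 (remaining 42 GB)
22 GB → drive 6 (remaining 20 GB)
21 GB → drive 7 (remaining 43 GB)
21 GB → drive 7 (remaining 22 GB)

7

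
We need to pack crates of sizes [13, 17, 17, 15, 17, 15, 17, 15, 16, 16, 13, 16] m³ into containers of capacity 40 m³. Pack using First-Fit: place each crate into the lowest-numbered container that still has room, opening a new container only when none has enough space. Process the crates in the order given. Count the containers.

6

container 1: place 13 m³, 27 m³ left
container 1: place 17 m³, 10 m³ left
container 2: place 17 m³, 23 m³ left
container 2: place 15 m³, 8 m³ left
container 3: place 17 m³, 23 m³ left
container 3: place 15 m³, 8 m³ left
container 4: place 17 m³, 23 m³ left
container 4: place 15 m³, 8 m³ left
container 5: place 16 m³, 24 m³ left
container 5: place 16 m³, 8 m³ left
container 6: place 13 m³, 27 m³ left
container 6: place 16 m³, 11 m³ left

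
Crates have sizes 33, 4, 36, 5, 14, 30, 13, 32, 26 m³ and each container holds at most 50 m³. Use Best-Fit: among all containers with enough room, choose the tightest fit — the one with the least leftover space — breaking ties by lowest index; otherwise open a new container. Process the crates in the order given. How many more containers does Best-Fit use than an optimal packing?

Best-Fit: [33,4,5] [36,14] [30,13] [32] [26] → 5 containers.
5 crates exceed 25 m³ (half the capacity), and no two of those can share a container, so at least 5 containers are needed.
So 5 is already optimal.

0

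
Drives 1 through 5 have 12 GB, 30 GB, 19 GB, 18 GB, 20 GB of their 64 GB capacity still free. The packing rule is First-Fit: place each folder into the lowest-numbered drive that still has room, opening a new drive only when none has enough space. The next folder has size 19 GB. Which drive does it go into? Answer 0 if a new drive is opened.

Drives with room: drive 2 (30 GB), drive 3 (19 GB), drive 5 (20 GB).
The first with room is drive 2.

2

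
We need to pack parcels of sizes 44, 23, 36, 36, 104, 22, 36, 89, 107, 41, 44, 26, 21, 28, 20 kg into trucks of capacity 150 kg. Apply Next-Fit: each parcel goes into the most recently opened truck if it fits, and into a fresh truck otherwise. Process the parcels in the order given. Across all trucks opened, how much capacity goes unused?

44 kg → truck 1 (remaining 106 kg)
23 kg → truck 1 (remaining 83 kg)
36 kg → truck 1 (remaining 47 kg)
36 kg → truck 1 (remaining 11 kg)
104 kg → truck 2 (remaining 46 kg)
22 kg → truck 2 (remaining 24 kg)
36 kg → truck 3 (remaining 114 kg)
89 kg → truck 3 (remaining 25 kg)
107 kg → truck 4 (remaining 43 kg)
41 kg → truck 4 (remaining 2 kg)
44 kg → truck 5 (remaining 106 kg)
26 kg → truck 5 (remaining 80 kg)
21 kg → truck 5 (remaining 59 kg)
28 kg → truck 5 (remaining 31 kg)
20 kg → truck 5 (remaining 11 kg)
5 trucks × 150 kg = 750 kg; used 677 kg; unused 73 kg.

73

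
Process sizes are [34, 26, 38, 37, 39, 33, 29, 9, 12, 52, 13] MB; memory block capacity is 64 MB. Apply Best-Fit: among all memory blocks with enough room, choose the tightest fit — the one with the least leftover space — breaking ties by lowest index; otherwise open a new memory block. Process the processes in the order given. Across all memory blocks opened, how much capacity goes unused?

34 MB → memory block 1 (remaining 30 MB)
26 MB → memory block 1 (remaining 4 MB)
38 MB → memory block 2 (remaining 26 MB)
37 MB → memory block 3 (remaining 27 MB)
39 MB → memory block 4 (remaining 25 MB)
33 MB → memory block 5 (remaining 31 MB)
29 MB → memory block 5 (remaining 2 MB)
9 MB → memory block 4 (remaining 16 MB)
12 MB → memory block 4 (remaining 4 MB)
52 MB → memory block 6 (remaining 12 MB)
13 MB → memory block 2 (remaining 13 MB)
6 memory blocks × 64 MB = 384 MB; used 322 MB; unused 62 MB.

62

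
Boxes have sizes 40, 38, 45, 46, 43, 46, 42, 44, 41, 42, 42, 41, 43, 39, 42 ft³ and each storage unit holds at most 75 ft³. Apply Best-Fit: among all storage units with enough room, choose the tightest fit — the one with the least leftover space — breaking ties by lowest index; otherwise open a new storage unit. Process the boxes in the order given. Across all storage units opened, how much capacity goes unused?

491

storage unit 1: place 40 ft³, 35 ft³ left
storage unit 2: place 38 ft³, 37 ft³ left
storage unit 3: place 45 ft³, 30 ft³ left
storage unit 4: place 46 ft³, 29 ft³ left
storage unit 5: place 43 ft³, 32 ft³ left
storage unit 6: place 46 ft³, 29 ft³ left
storage unit 7: place 42 ft³, 33 ft³ left
storage unit 8: place 44 ft³, 31 ft³ left
storage unit 9: place 41 ft³, 34 ft³ left
storage unit 10: place 42 ft³, 33 ft³ left
storage unit 11: place 42 ft³, 33 ft³ left
storage unit 12: place 41 ft³, 34 ft³ left
storage unit 13: place 43 ft³, 32 ft³ left
storage unit 14: place 39 ft³, 36 ft³ left
storage unit 15: place 42 ft³, 33 ft³ left
15 storage units × 75 ft³ = 1125 ft³; used 634 ft³; unused 491 ft³.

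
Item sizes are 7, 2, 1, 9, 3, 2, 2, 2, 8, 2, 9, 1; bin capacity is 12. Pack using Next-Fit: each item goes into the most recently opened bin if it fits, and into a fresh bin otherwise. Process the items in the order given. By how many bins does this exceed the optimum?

1

Next-Fit: [7,2,1] [9,3] [2,2,2] [8,2] [9,1] → 5 bins.
Total size 48; any packing needs at least ⌈48/12⌉ = 4 bins.
An optimal packing achieves that bound: [9,3] [9,2,1] [8,2,2] [7,2,2,1] → 4 bins.
Excess: 5 − 4 = 1.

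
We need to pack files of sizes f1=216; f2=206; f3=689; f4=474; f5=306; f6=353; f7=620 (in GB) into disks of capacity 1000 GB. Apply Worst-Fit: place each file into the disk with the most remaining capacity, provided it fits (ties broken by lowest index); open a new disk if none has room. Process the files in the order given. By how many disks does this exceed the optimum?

0

Worst-Fit: [216,206,474] [689,306] [353,620] → 3 disks.
Total size 2864 GB; any packing needs at least ⌈2864/1000⌉ = 3 disks.
So 3 is already optimal.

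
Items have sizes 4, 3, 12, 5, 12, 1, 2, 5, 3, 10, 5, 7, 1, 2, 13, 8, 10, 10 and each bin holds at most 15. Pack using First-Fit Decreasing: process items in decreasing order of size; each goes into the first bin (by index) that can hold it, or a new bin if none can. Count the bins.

Sorted descending: 13, 12, 12, 10, 10, 10, 8, 7, 5, 5, 5, 4, 3, 3, 2, 2, 1, 1.
13 → bin 1 (remaining 2)
12 → bin 2 (remaining 3)
12 → bin 3 (remaining 3)
10 → bin 4 (remaining 5)
10 → bin 5 (remaining 5)
10 → bin 6 (remaining 5)
8 → bin 7 (remaining 7)
7 → bin 7 (remaining 0)
5 → bin 4 (remaining 0)
5 → bin 5 (remaining 0)
5 → bin 6 (remaining 0)
4 → bin 8 (remaining 11)
3 → bin 2 (remaining 0)
3 → bin 3 (remaining 0)
2 → bin 1 (remaining 0)
2 → bin 8 (remaining 9)
1 → bin 8 (remaining 8)
1 → bin 8 (remaining 7)

8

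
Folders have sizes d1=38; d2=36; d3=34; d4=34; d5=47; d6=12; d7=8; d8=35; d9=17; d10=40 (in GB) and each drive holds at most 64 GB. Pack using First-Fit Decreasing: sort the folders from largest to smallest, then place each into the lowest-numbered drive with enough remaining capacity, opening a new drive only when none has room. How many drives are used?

Sorted descending: 47, 40, 38, 36, 35, 34, 34, 17, 12, 8.
Put 47 GB in drive 1; 17 GB remain.
Put 40 GB in drive 2; 24 GB remain.
Put 38 GB in drive 3; 26 GB remain.
Put 36 GB in drive 4; 28 GB remain.
Put 35 GB in drive 5; 29 GB remain.
Put 34 GB in drive 6; 30 GB remain.
Put 34 GB in drive 7; 30 GB remain.
Put 17 GB in drive 1; 0 GB remain.
Put 12 GB in drive 2; 12 GB remain.
Put 8 GB in drive 2; 4 GB remain.

7 drives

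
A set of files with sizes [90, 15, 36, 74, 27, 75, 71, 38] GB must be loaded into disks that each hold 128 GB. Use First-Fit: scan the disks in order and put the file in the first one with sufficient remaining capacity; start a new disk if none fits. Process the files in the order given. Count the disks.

disk 1: place 90 GB, 38 GB left
disk 1: place 15 GB, 23 GB left
disk 2: place 36 GB, 92 GB left
disk 2: place 74 GB, 18 GB left
disk 3: place 27 GB, 101 GB left
disk 3: place 75 GB, 26 GB left
disk 4: place 71 GB, 57 GB left
disk 4: place 38 GB, 19 GB left

4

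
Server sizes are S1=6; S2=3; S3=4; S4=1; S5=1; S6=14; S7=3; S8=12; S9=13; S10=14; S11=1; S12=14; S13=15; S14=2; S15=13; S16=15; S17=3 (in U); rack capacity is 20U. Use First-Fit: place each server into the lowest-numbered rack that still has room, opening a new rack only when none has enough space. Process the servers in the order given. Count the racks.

Put S1 (6U) in rack 1; 14U remain.
Put S2 (3U) in rack 1; 11U remain.
Put S3 (4U) in rack 1; 7U remain.
Put S4 (1U) in rack 1; 6U remain.
Put S5 (1U) in rack 1; 5U remain.
Put S6 (14U) in rack 2; 6U remain.
Put S7 (3U) in rack 1; 2U remain.
Put S8 (12U) in rack 3; 8U remain.
Put S9 (13U) in rack 4; 7U remain.
Put S10 (14U) in rack 5; 6U remain.
Put S11 (1U) in rack 1; 1U remain.
Put S12 (14U) in rack 6; 6U remain.
Put S13 (15U) in rack 7; 5U remain.
Put S14 (2U) in rack 2; 4U remain.
Put S15 (13U) in rack 8; 7U remain.
Put S16 (15U) in rack 9; 5U remain.
Put S17 (3U) in rack 2; 1U remain.
Final racks: [6,3,4,1,1,3,1] [14,2,3] [12] [13] [14] [14] [15] [13] [15].

9 racks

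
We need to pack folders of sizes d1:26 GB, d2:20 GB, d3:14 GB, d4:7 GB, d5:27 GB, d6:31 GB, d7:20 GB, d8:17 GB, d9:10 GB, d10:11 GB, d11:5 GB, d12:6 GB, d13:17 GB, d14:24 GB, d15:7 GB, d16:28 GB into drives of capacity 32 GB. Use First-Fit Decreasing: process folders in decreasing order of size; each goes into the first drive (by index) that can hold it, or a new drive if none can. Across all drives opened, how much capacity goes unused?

Sorted descending: 31, 28, 27, 26, 24, 20, 20, 17, 17, 14, 11, 10, 7, 7, 6, 5.
drive 1: place 31 GB, 1 GB left
drive 2: place 28 GB, 4 GB left
drive 3: place 27 GB, 5 GB left
drive 4: place 26 GB, 6 GB left
drive 5: place 24 GB, 8 GB left
drive 6: place 20 GB, 12 GB left
drive 7: place 20 GB, 12 GB left
drive 8: place 17 GB, 15 GB left
drive 9: place 17 GB, 15 GB left
drive 8: place 14 GB, 1 GB left
drive 6: place 11 GB, 1 GB left
drive 7: place 10 GB, 2 GB left
drive 5: place 7 GB, 1 GB left
drive 9: place 7 GB, 8 GB left
drive 4: place 6 GB, 0 GB left
drive 3: place 5 GB, 0 GB left
9 drives × 32 GB = 288 GB; used 270 GB; unused 18 GB.

18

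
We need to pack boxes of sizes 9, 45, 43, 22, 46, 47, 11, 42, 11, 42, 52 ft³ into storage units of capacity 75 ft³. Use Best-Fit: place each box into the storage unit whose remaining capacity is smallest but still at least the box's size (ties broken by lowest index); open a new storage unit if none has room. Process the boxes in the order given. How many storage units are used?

7

9 ft³ → storage unit 1 (remaining 66 ft³)
45 ft³ → storage unit 1 (remaining 21 ft³)
43 ft³ → storage unit 2 (remaining 32 ft³)
22 ft³ → storage unit 2 (remaining 10 ft³)
46 ft³ → storage unit 3 (remaining 29 ft³)
47 ft³ → storage unit 4 (remaining 28 ft³)
11 ft³ → storage unit 1 (remaining 10 ft³)
42 ft³ → storage unit 5 (remaining 33 ft³)
11 ft³ → storage unit 4 (remaining 17 ft³)
42 ft³ → storage unit 6 (remaining 33 ft³)
52 ft³ → storage unit 7 (remaining 23 ft³)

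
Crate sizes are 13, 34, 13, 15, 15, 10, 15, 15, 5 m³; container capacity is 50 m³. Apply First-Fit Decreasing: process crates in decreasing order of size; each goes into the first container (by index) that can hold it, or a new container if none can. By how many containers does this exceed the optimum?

First-Fit Decreasing: [34,15] [15,15,15,5] [13,13,10] → 3 containers.
Total size 135 m³; any packing needs at least ⌈135/50⌉ = 3 containers.
So 3 is already optimal.

0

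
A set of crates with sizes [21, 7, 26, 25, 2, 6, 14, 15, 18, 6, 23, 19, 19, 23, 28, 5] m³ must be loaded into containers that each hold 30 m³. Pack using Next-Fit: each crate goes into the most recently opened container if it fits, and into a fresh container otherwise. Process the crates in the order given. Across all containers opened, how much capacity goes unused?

container 1: place 21 m³, 9 m³ left
container 1: place 7 m³, 2 m³ left
container 2: place 26 m³, 4 m³ left
container 3: place 25 m³, 5 m³ left
container 3: place 2 m³, 3 m³ left
container 4: place 6 m³, 24 m³ left
container 4: place 14 m³, 10 m³ left
container 5: place 15 m³, 15 m³ left
container 6: place 18 m³, 12 m³ left
container 6: place 6 m³, 6 m³ left
container 7: place 23 m³, 7 m³ left
container 8: place 19 m³, 11 m³ left
container 9: place 19 m³, 11 m³ left
container 10: place 23 m³, 7 m³ left
container 11: place 28 m³, 2 m³ left
container 12: place 5 m³, 25 m³ left
12 containers × 30 m³ = 360 m³; used 257 m³; unused 103 m³.

103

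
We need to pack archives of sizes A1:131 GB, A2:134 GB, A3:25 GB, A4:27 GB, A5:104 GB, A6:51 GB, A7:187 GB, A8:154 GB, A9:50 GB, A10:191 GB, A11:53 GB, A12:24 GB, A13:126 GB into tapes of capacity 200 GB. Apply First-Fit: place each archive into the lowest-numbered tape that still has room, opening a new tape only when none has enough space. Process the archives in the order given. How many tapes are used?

Put A1 (131 GB) in tape 1; 69 GB remain.
Put A2 (134 GB) in tape 2; 66 GB remain.
Put A3 (25 GB) in tape 1; 44 GB remain.
Put A4 (27 GB) in tape 1; 17 GB remain.
Put A5 (104 GB) in tape 3; 96 GB remain.
Put A6 (51 GB) in tape 2; 15 GB remain.
Put A7 (187 GB) in tape 4; 13 GB remain.
Put A8 (154 GB) in tape 5; 46 GB remain.
Put A9 (50 GB) in tape 3; 46 GB remain.
Put A10 (191 GB) in tape 6; 9 GB remain.
Put A11 (53 GB) in tape 7; 147 GB remain.
Put A12 (24 GB) in tape 3; 22 GB remain.
Put A13 (126 GB) in tape 7; 21 GB remain.

7 tapes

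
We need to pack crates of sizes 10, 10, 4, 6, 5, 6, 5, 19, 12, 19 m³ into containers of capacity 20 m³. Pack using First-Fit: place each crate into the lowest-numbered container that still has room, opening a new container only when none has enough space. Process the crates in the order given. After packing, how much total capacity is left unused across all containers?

4

container 1: place 10 m³, 10 m³ left
container 1: place 10 m³, 0 m³ left
container 2: place 4 m³, 16 m³ left
container 2: place 6 m³, 10 m³ left
container 2: place 5 m³, 5 m³ left
container 3: place 6 m³, 14 m³ left
container 2: place 5 m³, 0 m³ left
container 4: place 19 m³, 1 m³ left
container 3: place 12 m³, 2 m³ left
container 5: place 19 m³, 1 m³ left
5 containers × 20 m³ = 100 m³; used 96 m³; unused 4 m³.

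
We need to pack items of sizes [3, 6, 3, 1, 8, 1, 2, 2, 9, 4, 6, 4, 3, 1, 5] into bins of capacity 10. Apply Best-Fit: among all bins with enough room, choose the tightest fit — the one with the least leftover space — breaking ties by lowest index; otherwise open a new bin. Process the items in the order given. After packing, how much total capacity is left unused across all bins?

bin 1: place 3, 7 left
bin 1: place 6, 1 left
bin 2: place 3, 7 left
bin 1: place 1, 0 left
bin 3: place 8, 2 left
bin 3: place 1, 1 left
bin 2: place 2, 5 left
bin 2: place 2, 3 left
bin 4: place 9, 1 left
bin 5: place 4, 6 left
bin 5: place 6, 0 left
bin 6: place 4, 6 left
bin 2: place 3, 0 left
bin 3: place 1, 0 left
bin 6: place 5, 1 left
6 bins × 10 = 60; used 58; unused 2.

2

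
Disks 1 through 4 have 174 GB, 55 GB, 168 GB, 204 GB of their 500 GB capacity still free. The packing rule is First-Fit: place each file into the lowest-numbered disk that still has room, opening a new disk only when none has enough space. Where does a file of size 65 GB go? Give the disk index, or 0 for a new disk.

1

Disks with room: disk 1 (174 GB), disk 3 (168 GB), disk 4 (204 GB).
The first with room is disk 1.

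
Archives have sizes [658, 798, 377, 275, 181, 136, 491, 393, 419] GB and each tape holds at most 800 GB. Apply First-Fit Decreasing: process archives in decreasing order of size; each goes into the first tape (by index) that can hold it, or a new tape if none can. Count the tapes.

5 tapes

Sorted descending: 798, 658, 491, 419, 393, 377, 275, 181, 136.
tape 1: place 798 GB, 2 GB left
tape 2: place 658 GB, 142 GB left
tape 3: place 491 GB, 309 GB left
tape 4: place 419 GB, 381 GB left
tape 5: place 393 GB, 407 GB left
tape 4: place 377 GB, 4 GB left
tape 3: place 275 GB, 34 GB left
tape 5: place 181 GB, 226 GB left
tape 2: place 136 GB, 6 GB left
Final tapes: [798] [658,136] [491,275] [419,377] [393,181].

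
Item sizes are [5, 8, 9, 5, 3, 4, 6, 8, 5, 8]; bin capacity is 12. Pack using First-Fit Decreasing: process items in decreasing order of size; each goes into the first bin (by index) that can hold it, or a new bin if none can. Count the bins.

Sorted descending: 9, 8, 8, 8, 6, 5, 5, 5, 4, 3.
Put 9 in bin 1; 3 remain.
Put 8 in bin 2; 4 remain.
Put 8 in bin 3; 4 remain.
Put 8 in bin 4; 4 remain.
Put 6 in bin 5; 6 remain.
Put 5 in bin 5; 1 remain.
Put 5 in bin 6; 7 remain.
Put 5 in bin 6; 2 remain.
Put 4 in bin 2; 0 remain.
Put 3 in bin 1; 0 remain.
Final bins: [9,3] [8,4] [8] [8] [6,5] [5,5].

6 bins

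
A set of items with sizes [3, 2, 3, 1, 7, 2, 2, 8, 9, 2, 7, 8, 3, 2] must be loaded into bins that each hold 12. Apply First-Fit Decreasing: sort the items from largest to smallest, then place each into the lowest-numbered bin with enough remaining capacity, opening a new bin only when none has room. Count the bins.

6

Sorted descending: 9, 8, 8, 7, 7, 3, 3, 3, 2, 2, 2, 2, 2, 1.
9 → bin 1 (remaining 3)
8 → bin 2 (remaining 4)
8 → bin 3 (remaining 4)
7 → bin 4 (remaining 5)
7 → bin 5 (remaining 5)
3 → bin 1 (remaining 0)
3 → bin 2 (remaining 1)
3 → bin 3 (remaining 1)
2 → bin 4 (remaining 3)
2 → bin 4 (remaining 1)
2 → bin 5 (remaining 3)
2 → bin 5 (remaining 1)
2 → bin 6 (remaining 10)
1 → bin 2 (remaining 0)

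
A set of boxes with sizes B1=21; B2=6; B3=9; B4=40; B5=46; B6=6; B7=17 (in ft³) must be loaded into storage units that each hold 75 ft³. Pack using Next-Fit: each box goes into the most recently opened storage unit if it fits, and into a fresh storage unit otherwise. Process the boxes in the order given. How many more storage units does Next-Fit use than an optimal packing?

1

Next-Fit: [21,6,9] [40] [46,6,17] → 3 storage units.
Total size 145 ft³; any packing needs at least ⌈145/75⌉ = 2 storage units.
An optimal packing achieves that bound: [46,21,6] [40,17,9,6] → 2 storage units.
Excess: 3 − 2 = 1.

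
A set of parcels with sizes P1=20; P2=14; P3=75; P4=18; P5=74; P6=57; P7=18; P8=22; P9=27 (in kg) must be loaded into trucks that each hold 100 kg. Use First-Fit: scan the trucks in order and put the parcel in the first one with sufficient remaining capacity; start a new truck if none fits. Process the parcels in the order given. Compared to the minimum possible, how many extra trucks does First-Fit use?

0

First-Fit: [20,14,18,18,22] [75] [74] [57,27] → 4 trucks.
Total size 325 kg; any packing needs at least ⌈325/100⌉ = 4 trucks.
So 4 is already optimal.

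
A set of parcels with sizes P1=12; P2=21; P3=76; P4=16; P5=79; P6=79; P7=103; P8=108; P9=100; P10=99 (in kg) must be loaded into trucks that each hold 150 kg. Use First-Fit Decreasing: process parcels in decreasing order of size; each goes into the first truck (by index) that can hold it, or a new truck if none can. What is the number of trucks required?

Sorted descending: 108, 103, 100, 99, 79, 79, 76, 21, 16, 12.
108 kg → truck 1 (remaining 42 kg)
103 kg → truck 2 (remaining 47 kg)
100 kg → truck 3 (remaining 50 kg)
99 kg → truck 4 (remaining 51 kg)
79 kg → truck 5 (remaining 71 kg)
79 kg → truck 6 (remaining 71 kg)
76 kg → truck 7 (remaining 74 kg)
21 kg → truck 1 (remaining 21 kg)
16 kg → truck 1 (remaining 5 kg)
12 kg → truck 2 (remaining 35 kg)

7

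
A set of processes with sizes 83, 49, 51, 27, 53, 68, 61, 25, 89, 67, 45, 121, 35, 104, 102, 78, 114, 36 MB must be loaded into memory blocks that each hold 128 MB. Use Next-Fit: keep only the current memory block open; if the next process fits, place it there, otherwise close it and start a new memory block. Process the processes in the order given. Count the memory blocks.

13 memory blocks

Put 83 MB in memory block 1; 45 MB remain.
Put 49 MB in memory block 2; 79 MB remain.
Put 51 MB in memory block 2; 28 MB remain.
Put 27 MB in memory block 2; 1 MB remain.
Put 53 MB in memory block 3; 75 MB remain.
Put 68 MB in memory block 3; 7 MB remain.
Put 61 MB in memory block 4; 67 MB remain.
Put 25 MB in memory block 4; 42 MB remain.
Put 89 MB in memory block 5; 39 MB remain.
Put 67 MB in memory block 6; 61 MB remain.
Put 45 MB in memory block 6; 16 MB remain.
Put 121 MB in memory block 7; 7 MB remain.
Put 35 MB in memory block 8; 93 MB remain.
Put 104 MB in memory block 9; 24 MB remain.
Put 102 MB in memory block 10; 26 MB remain.
Put 78 MB in memory block 11; 50 MB remain.
Put 114 MB in memory block 12; 14 MB remain.
Put 36 MB in memory block 13; 92 MB remain.
Final memory blocks: [83] [49,51,27] [53,68] [61,25] [89] [67,45] [121] [35] [104] [102] [78] [114] [36].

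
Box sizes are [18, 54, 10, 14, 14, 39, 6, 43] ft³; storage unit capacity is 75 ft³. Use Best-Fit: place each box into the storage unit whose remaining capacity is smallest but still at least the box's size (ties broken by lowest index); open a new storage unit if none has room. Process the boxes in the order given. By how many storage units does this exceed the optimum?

Best-Fit: [18,54] [10,14,14] [39,6] [43] → 4 storage units.
Total size 198 ft³; any packing needs at least ⌈198/75⌉ = 3 storage units.
An optimal packing achieves that bound: [54,18] [43,14,14] [39,10,6] → 3 storage units.
Excess: 4 − 3 = 1.

1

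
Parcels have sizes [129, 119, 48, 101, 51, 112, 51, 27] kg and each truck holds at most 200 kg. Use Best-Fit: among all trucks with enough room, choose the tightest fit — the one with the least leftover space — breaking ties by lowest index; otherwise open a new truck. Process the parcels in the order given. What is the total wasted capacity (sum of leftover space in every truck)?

162

129 kg → truck 1 (remaining 71 kg)
119 kg → truck 2 (remaining 81 kg)
48 kg → truck 1 (remaining 23 kg)
101 kg → truck 3 (remaining 99 kg)
51 kg → truck 2 (remaining 30 kg)
112 kg → truck 4 (remaining 88 kg)
51 kg → truck 4 (remaining 37 kg)
27 kg → truck 2 (remaining 3 kg)
4 trucks × 200 kg = 800 kg; used 638 kg; unused 162 kg.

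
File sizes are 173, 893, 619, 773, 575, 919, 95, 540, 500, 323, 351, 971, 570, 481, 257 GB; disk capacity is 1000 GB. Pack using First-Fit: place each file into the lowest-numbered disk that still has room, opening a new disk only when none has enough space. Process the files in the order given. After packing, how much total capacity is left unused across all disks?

173 GB → disk 1 (remaining 827 GB)
893 GB → disk 2 (remaining 107 GB)
619 GB → disk 1 (remaining 208 GB)
773 GB → disk 3 (remaining 227 GB)
575 GB → disk 4 (remaining 425 GB)
919 GB → disk 5 (remaining 81 GB)
95 GB → disk 1 (remaining 113 GB)
540 GB → disk 6 (remaining 460 GB)
500 GB → disk 7 (remaining 500 GB)
323 GB → disk 4 (remaining 102 GB)
351 GB → disk 6 (remaining 109 GB)
971 GB → disk 8 (remaining 29 GB)
570 GB → disk 9 (remaining 430 GB)
481 GB → disk 7 (remaining 19 GB)
257 GB → disk 9 (remaining 173 GB)
9 disks × 1000 GB = 9000 GB; used 8040 GB; unused 960 GB.

960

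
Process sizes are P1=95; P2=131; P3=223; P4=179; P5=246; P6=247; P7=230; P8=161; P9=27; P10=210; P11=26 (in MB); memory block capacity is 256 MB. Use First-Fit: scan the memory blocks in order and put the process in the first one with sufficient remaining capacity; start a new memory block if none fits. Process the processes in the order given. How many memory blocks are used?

8

Put P1 (95 MB) in memory block 1; 161 MB remain.
Put P2 (131 MB) in memory block 1; 30 MB remain.
Put P3 (223 MB) in memory block 2; 33 MB remain.
Put P4 (179 MB) in memory block 3; 77 MB remain.
Put P5 (246 MB) in memory block 4; 10 MB remain.
Put P6 (247 MB) in memory block 5; 9 MB remain.
Put P7 (230 MB) in memory block 6; 26 MB remain.
Put P8 (161 MB) in memory block 7; 95 MB remain.
Put P9 (27 MB) in memory block 1; 3 MB remain.
Put P10 (210 MB) in memory block 8; 46 MB remain.
Put P11 (26 MB) in memory block 2; 7 MB remain.
Final memory blocks: [95,131,27] [223,26] [179] [246] [247] [230] [161] [210].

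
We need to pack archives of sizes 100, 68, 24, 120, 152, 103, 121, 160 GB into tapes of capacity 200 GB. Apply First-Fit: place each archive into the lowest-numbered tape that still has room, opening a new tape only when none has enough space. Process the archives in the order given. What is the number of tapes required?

Put 100 GB in tape 1; 100 GB remain.
Put 68 GB in tape 1; 32 GB remain.
Put 24 GB in tape 1; 8 GB remain.
Put 120 GB in tape 2; 80 GB remain.
Put 152 GB in tape 3; 48 GB remain.
Put 103 GB in tape 4; 97 GB remain.
Put 121 GB in tape 5; 79 GB remain.
Put 160 GB in tape 6; 40 GB remain.
Final tapes: [100,68,24] [120] [152] [103] [121] [160].

6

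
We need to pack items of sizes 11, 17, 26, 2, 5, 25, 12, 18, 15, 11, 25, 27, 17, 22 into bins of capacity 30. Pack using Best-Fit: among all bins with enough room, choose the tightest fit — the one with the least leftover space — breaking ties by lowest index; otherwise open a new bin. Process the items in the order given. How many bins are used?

11 → bin 1 (remaining 19)
17 → bin 1 (remaining 2)
26 → bin 2 (remaining 4)
2 → bin 1 (remaining 0)
5 → bin 3 (remaining 25)
25 → bin 3 (remaining 0)
12 → bin 4 (remaining 18)
18 → bin 4 (remaining 0)
15 → bin 5 (remaining 15)
11 → bin 5 (remaining 4)
25 → bin 6 (remaining 5)
27 → bin 7 (remaining 3)
17 → bin 8 (remaining 13)
22 → bin 9 (remaining 8)
Final bins: [11,17,2] [26] [5,25] [12,18] [15,11] [25] [27] [17] [22].

9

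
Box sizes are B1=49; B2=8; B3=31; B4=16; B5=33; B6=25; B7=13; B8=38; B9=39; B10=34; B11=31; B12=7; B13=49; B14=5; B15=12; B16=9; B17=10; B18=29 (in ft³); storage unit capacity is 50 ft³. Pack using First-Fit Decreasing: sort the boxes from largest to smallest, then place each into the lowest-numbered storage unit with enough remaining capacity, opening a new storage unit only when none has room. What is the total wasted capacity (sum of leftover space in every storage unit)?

Sorted descending: 49, 49, 39, 38, 34, 33, 31, 31, 29, 25, 16, 13, 12, 10, 9, 8, 7, 5.
storage unit 1: place 49 ft³, 1 ft³ left
storage unit 2: place 49 ft³, 1 ft³ left
storage unit 3: place 39 ft³, 11 ft³ left
storage unit 4: place 38 ft³, 12 ft³ left
storage unit 5: place 34 ft³, 16 ft³ left
storage unit 6: place 33 ft³, 17 ft³ left
storage unit 7: place 31 ft³, 19 ft³ left
storage unit 8: place 31 ft³, 19 ft³ left
storage unit 9: place 29 ft³, 21 ft³ left
storage unit 10: place 25 ft³, 25 ft³ left
storage unit 5: place 16 ft³, 0 ft³ left
storage unit 6: place 13 ft³, 4 ft³ left
storage unit 4: place 12 ft³, 0 ft³ left
storage unit 3: place 10 ft³, 1 ft³ left
storage unit 7: place 9 ft³, 10 ft³ left
storage unit 7: place 8 ft³, 2 ft³ left
storage unit 8: place 7 ft³, 12 ft³ left
storage unit 8: place 5 ft³, 7 ft³ left
10 storage units × 50 ft³ = 500 ft³; used 438 ft³; unused 62 ft³.

62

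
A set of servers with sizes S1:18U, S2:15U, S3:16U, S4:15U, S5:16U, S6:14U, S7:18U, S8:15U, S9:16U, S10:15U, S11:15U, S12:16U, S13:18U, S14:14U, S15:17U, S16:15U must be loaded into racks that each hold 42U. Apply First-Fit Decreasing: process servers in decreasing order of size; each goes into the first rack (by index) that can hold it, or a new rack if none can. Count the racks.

Sorted descending: 18, 18, 18, 17, 16, 16, 16, 16, 15, 15, 15, 15, 15, 15, 14, 14.
18U → rack 1 (remaining 24U)
18U → rack 1 (remaining 6U)
18U → rack 2 (remaining 24U)
17U → rack 2 (remaining 7U)
16U → rack 3 (remaining 26U)
16U → rack 3 (remaining 10U)
16U → rack 4 (remaining 26U)
16U → rack 4 (remaining 10U)
15U → rack 5 (remaining 27U)
15U → rack 5 (remaining 12U)
15U → rack 6 (remaining 27U)
15U → rack 6 (remaining 12U)
15U → rack 7 (remaining 27U)
15U → rack 7 (remaining 12U)
14U → rack 8 (remaining 28U)
14U → rack 8 (remaining 14U)

8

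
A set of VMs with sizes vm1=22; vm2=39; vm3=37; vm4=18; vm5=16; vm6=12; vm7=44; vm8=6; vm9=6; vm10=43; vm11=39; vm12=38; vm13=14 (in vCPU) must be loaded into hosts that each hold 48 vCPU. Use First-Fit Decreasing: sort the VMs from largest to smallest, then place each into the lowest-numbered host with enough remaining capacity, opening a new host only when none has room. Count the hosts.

8

Sorted descending: 44, 43, 39, 39, 38, 37, 22, 18, 16, 14, 12, 6, 6.
Put 44 vCPU in host 1; 4 vCPU remain.
Put 43 vCPU in host 2; 5 vCPU remain.
Put 39 vCPU in host 3; 9 vCPU remain.
Put 39 vCPU in host 4; 9 vCPU remain.
Put 38 vCPU in host 5; 10 vCPU remain.
Put 37 vCPU in host 6; 11 vCPU remain.
Put 22 vCPU in host 7; 26 vCPU remain.
Put 18 vCPU in host 7; 8 vCPU remain.
Put 16 vCPU in host 8; 32 vCPU remain.
Put 14 vCPU in host 8; 18 vCPU remain.
Put 12 vCPU in host 8; 6 vCPU remain.
Put 6 vCPU in host 3; 3 vCPU remain.
Put 6 vCPU in host 4; 3 vCPU remain.
Final hosts: [44] [43] [39,6] [39,6] [38] [37] [22,18] [16,14,12].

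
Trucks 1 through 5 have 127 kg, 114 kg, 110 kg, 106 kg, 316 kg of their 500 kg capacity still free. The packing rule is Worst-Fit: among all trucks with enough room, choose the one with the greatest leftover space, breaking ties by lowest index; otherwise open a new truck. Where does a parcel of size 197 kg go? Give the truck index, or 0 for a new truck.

Trucks with room: truck 5 (316 kg).
Most room is truck 5 with 316 kg free.

5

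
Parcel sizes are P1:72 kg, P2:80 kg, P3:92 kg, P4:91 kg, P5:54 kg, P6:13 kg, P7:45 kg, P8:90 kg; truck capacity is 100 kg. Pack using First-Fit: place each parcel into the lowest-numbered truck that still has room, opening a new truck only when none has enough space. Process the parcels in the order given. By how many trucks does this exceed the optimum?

0

First-Fit: [72,13] [80] [92] [91] [54,45] [90] → 6 trucks.
Total size 537 kg; any packing needs at least ⌈537/100⌉ = 6 trucks.
So 6 is already optimal.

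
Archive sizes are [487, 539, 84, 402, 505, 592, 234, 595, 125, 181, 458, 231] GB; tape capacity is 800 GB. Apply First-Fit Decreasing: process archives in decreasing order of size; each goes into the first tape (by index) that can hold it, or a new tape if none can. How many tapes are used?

Sorted descending: 595, 592, 539, 505, 487, 458, 402, 234, 231, 181, 125, 84.
tape 1: place 595 GB, 205 GB left
tape 2: place 592 GB, 208 GB left
tape 3: place 539 GB, 261 GB left
tape 4: place 505 GB, 295 GB left
tape 5: place 487 GB, 313 GB left
tape 6: place 458 GB, 342 GB left
tape 7: place 402 GB, 398 GB left
tape 3: place 234 GB, 27 GB left
tape 4: place 231 GB, 64 GB left
tape 1: place 181 GB, 24 GB left
tape 2: place 125 GB, 83 GB left
tape 5: place 84 GB, 229 GB left
Final tapes: [595,181] [592,125] [539,234] [505,231] [487,84] [458] [402].

7 tapes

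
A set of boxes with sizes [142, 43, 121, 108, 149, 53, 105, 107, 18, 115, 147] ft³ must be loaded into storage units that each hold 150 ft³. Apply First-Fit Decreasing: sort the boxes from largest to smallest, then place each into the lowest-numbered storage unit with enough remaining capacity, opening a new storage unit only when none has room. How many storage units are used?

Sorted descending: 149, 147, 142, 121, 115, 108, 107, 105, 53, 43, 18.
Put 149 ft³ in storage unit 1; 1 ft³ remain.
Put 147 ft³ in storage unit 2; 3 ft³ remain.
Put 142 ft³ in storage unit 3; 8 ft³ remain.
Put 121 ft³ in storage unit 4; 29 ft³ remain.
Put 115 ft³ in storage unit 5; 35 ft³ remain.
Put 108 ft³ in storage unit 6; 42 ft³ remain.
Put 107 ft³ in storage unit 7; 43 ft³ remain.
Put 105 ft³ in storage unit 8; 45 ft³ remain.
Put 53 ft³ in storage unit 9; 97 ft³ remain.
Put 43 ft³ in storage unit 7; 0 ft³ remain.
Put 18 ft³ in storage unit 4; 11 ft³ remain.
Final storage units: [149] [147] [142] [121,18] [115] [108] [107,43] [105] [53].

9 storage units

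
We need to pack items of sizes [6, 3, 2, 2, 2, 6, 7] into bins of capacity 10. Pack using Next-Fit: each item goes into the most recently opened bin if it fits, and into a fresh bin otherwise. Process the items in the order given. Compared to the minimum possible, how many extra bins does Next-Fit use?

Next-Fit: [6,3] [2,2,2] [6] [7] → 4 bins.
Total size 28; any packing needs at least ⌈28/10⌉ = 3 bins.
An optimal packing achieves that bound: [7,3] [6,2,2] [6,2] → 3 bins.
Excess: 4 − 3 = 1.

1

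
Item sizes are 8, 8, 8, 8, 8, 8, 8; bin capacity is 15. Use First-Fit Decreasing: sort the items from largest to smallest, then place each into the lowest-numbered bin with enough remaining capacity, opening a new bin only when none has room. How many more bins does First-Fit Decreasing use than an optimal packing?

First-Fit Decreasing: [8] [8] [8] [8] [8] [8] [8] → 7 bins.
7 items exceed 7.5 (half the capacity), and no two of those can share a bin, so at least 7 bins are needed.
So 7 is already optimal.

0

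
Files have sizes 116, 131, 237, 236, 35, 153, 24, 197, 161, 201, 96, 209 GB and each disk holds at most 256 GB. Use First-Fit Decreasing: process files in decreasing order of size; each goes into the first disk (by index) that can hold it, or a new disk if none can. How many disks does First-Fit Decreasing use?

Sorted descending: 237, 236, 209, 201, 197, 161, 153, 131, 116, 96, 35, 24.
Put 237 GB in disk 1; 19 GB remain.
Put 236 GB in disk 2; 20 GB remain.
Put 209 GB in disk 3; 47 GB remain.
Put 201 GB in disk 4; 55 GB remain.
Put 197 GB in disk 5; 59 GB remain.
Put 161 GB in disk 6; 95 GB remain.
Put 153 GB in disk 7; 103 GB remain.
Put 131 GB in disk 8; 125 GB remain.
Put 116 GB in disk 8; 9 GB remain.
Put 96 GB in disk 7; 7 GB remain.
Put 35 GB in disk 3; 12 GB remain.
Put 24 GB in disk 4; 31 GB remain.
Final disks: [237] [236] [209,35] [201,24] [197] [161] [153,96] [131,116].

8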